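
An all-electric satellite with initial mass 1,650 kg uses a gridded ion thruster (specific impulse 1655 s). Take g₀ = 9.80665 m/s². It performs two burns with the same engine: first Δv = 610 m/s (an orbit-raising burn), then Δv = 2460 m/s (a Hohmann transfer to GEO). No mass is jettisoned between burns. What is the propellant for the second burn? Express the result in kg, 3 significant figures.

v_e = Isp · g₀ = 1655 × 9.80665 = 16230.0 m/s.
After the first burn: m = 1650 × exp(−610/16230.0) = 1650 × 0.96311 = 1,589.13 kg.
After the second burn: m = 1,589.13 × exp(−2460/16230.0) = 1,589.13 × 0.85936 = 1,365.63 kg.
Second-burn propellant = 1,589.13 − 1,365.63 = 223.5 kg.

propellant for the second burn ≈ 224 kg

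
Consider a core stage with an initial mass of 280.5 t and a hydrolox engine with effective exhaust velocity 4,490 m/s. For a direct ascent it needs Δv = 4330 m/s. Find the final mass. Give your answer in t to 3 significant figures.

final mass ≈ 107 t

Using Δv = v_e ln(m₀/m_f): m₀/m_f = exp(Δv / v_e) = exp(4330 / 4490.0) = exp(0.9644) = 2.6231.
m_f = m₀ / 2.6231 = 280.5 / 2.6231 = 106.935 t.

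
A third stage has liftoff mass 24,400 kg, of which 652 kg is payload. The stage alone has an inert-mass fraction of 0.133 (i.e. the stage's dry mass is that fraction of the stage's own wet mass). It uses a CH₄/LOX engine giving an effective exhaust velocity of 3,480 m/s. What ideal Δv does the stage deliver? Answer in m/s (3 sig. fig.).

Stage wet mass = m₀ − payload = 24,400 − 652 = 23,748 kg.
Stage dry mass = ε × stage wet mass = 0.133 × 23,748 = 3,158.48 kg.
Burnout mass m_f = stage dry + payload = 3,158.48 + 652 = 3,810.48 kg.
Using Δv = v_e ln(m₀/m_f): Δv = v_e · ln(24,400/3,810.48) = 3480.0 × ln(6.403) = 3480.0 × 1.8568 ≈ 6462 m/s.

Δv ≈ 6460 m/s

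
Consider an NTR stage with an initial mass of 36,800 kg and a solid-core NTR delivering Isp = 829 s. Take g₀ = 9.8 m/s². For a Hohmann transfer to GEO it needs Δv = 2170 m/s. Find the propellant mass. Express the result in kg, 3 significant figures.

propellant mass ≈ 8630 kg

v_e = Isp · g₀ = 829 × 9.8 = 8124.2 m/s.
m₀/m_f = exp(Δv / v_e) = exp(2170 / 8124.2) = exp(0.2671) = 1.3062.
m_f = 36,800 / 1.3062 = 28,173.3 kg, so propellant = m₀ − m_f = 36,800 − 28,173.3 = 8,626.7 kg.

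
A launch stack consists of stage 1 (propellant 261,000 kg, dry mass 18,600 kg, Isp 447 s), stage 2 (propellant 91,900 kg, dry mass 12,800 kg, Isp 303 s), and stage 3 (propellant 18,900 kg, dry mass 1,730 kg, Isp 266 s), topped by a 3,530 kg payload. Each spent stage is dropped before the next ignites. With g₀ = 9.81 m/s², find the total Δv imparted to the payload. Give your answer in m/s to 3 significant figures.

Ignition mass of stage 1 = 261,000+18,600 + 91,900+12,800 + 18,900+1,730 + 3,530 = 408,460 kg.
Stage 1: m₀ = 408,460 kg, m_f = 408,460 − 261,000 = 147,460 kg; Δv = 447×9.81×ln(2.77) = 4385.1×1.0188 ≈ 4468 m/s.
Stage 2: m₀ = 128,860 kg, m_f = 128,860 − 91,900 = 36,960 kg; Δv = 303×9.81×ln(3.486) = 2972.4×1.2489 ≈ 3712 m/s.
Stage 3: m₀ = 24,160 kg, m_f = 24,160 − 18,900 = 5,260 kg; Δv = 266×9.81×ln(4.593) = 2609.5×1.5246 ≈ 3978 m/s.
Total Δv = 4468 + 3712 + 3978 = 12158 m/s.

Δv ≈ 12200 m/s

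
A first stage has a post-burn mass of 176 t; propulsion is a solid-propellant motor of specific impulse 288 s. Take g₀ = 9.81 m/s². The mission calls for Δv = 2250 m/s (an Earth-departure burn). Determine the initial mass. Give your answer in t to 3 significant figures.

v_e = Isp · g₀ = 288 × 9.81 = 2825.3 m/s.
Using Δv = v_e ln(m₀/m_f): m₀/m_f = exp(Δv / v_e) = exp(2250 / 2825.3) = exp(0.7964) = 2.2175.
m₀ = m_f × 2.2175 = 176 × 2.2175 = 390.28 t.

initial mass ≈ 390 t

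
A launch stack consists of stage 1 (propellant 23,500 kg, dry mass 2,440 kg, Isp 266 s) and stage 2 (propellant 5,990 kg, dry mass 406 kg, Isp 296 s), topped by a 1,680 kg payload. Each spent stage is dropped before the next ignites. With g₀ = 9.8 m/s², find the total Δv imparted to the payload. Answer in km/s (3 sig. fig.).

Ignition mass of stage 1 = 23,500+2,440 + 5,990+406 + 1,680 = 34,016 kg.
Stage 1: m₀ = 34,016 kg, m_f = 34,016 − 23,500 = 10,516 kg; Δv = 266×9.8×ln(3.235) = 2606.8×1.1739 ≈ 3060 m/s.
Stage 2: m₀ = 8,076 kg, m_f = 8,076 − 5,990 = 2,086 kg; Δv = 296×9.8×ln(3.872) = 2900.8×1.3536 ≈ 3927 m/s.
Total Δv = 3060 + 3927 = 6987 m/s.

Δv ≈ 6.99 km/s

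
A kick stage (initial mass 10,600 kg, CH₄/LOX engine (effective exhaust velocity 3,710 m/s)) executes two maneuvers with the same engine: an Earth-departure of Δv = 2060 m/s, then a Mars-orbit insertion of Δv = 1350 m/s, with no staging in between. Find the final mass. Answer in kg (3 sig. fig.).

After the first burn: m = 10600 × exp(−2060/3710.0) = 10600 × 0.57393 = 6,083.66 kg.
After the second burn: m = 6,083.66 × exp(−1350/3710.0) = 6,083.66 × 0.69497 = 4,227.96 kg.

final mass ≈ 4230 kg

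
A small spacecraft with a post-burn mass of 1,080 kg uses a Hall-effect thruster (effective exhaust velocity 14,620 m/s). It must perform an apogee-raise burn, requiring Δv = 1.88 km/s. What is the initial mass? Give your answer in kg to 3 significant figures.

initial mass ≈ 1230 kg

From the ideal rocket equation, m₀/m_f = exp(Δv / v_e) = exp(1880 / 14620.0) = exp(0.1286) = 1.1372.
m₀ = m_f × 1.1372 = 1,080 × 1.1372 = 1,228.18 kg.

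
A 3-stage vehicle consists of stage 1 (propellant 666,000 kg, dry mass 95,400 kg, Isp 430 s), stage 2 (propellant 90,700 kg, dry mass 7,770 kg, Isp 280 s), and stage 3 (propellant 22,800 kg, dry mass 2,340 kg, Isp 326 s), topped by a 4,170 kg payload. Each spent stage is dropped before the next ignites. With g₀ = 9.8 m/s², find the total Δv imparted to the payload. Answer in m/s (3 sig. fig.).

Ignition mass of stage 1 = 666,000+95,400 + 90,700+7,770 + 22,800+2,340 + 4,170 = 889,180 kg.
Stage 1: m₀ = 889,180 kg, m_f = 889,180 − 666,000 = 223,180 kg; Δv = 430×9.8×ln(3.984) = 4214.0×1.3823 ≈ 5825 m/s.
Stage 2: m₀ = 127,780 kg, m_f = 127,780 − 90,700 = 37,080 kg; Δv = 280×9.8×ln(3.446) = 2744.0×1.2372 ≈ 3395 m/s.
Stage 3: m₀ = 29,310 kg, m_f = 29,310 − 22,800 = 6,510 kg; Δv = 326×9.8×ln(4.502) = 3194.8×1.5046 ≈ 4807 m/s.
Total Δv = 5825 + 3395 + 4807 = 14027 m/s.

Δv ≈ 14000 m/s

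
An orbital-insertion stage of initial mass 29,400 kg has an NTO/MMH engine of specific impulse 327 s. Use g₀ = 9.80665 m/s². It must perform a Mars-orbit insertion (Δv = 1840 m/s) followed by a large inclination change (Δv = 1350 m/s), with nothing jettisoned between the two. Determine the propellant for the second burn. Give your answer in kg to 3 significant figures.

propellant for the second burn ≈ 5690 kg

v_e = Isp · g₀ = 327 × 9.80665 = 3206.8 m/s.
After the first burn: m = 29400 × exp(−1840/3206.8) = 29400 × 0.56339 = 16,563.7 kg.
After the second burn: m = 16,563.7 × exp(−1350/3206.8) = 16,563.7 × 0.65640 = 10,872.4 kg.
Second-burn propellant = 16,563.7 − 10,872.4 = 5,691.3 kg.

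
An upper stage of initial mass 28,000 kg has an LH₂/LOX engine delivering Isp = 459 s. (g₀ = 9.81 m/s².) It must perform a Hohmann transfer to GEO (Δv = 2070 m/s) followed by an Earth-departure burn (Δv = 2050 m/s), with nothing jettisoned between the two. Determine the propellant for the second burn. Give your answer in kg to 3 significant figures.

v_e = Isp · g₀ = 459 × 9.81 = 4502.8 m/s.
After the first burn: m = 28000 × exp(−2070/4502.8) = 28000 × 0.63146 = 17,680.9 kg.
After the second burn: m = 17,680.9 × exp(−2050/4502.8) = 17,680.9 × 0.63427 = 11,214.5 kg.
Second-burn propellant = 17,680.9 − 11,214.5 = 6,466.4 kg.

propellant for the second burn ≈ 6470 kg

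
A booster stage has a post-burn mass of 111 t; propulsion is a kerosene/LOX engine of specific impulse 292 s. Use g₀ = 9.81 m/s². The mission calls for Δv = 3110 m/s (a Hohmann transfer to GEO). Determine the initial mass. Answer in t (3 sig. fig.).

v_e = Isp · g₀ = 292 × 9.81 = 2864.5 m/s.
Using Δv = v_e ln(m₀/m_f): m₀/m_f = exp(Δv / v_e) = exp(3110 / 2864.5) = exp(1.0857) = 2.9615.
m₀ = m_f × 2.9615 = 111 × 2.9615 = 328.727 t.

initial mass ≈ 329 t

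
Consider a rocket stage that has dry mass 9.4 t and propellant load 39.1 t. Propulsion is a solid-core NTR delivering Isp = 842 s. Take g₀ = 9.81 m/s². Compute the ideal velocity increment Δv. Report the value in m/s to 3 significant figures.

v_e = Isp · g₀ = 842 × 9.81 = 8260.0 m/s.
m₀ = m_dry + m_prop = 9.4 + 39.1 = 48.5 t.
Δv = v_e · ln(m₀/m_f) = 8260.0 × ln(5.16) = 8260.0 × 1.6409 ≈ 13553.5 m/s.

Δv ≈ 13600 m/s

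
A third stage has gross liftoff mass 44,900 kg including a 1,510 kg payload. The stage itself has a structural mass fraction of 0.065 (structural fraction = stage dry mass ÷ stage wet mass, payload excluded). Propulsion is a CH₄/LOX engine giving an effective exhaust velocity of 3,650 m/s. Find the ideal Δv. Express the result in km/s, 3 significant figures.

Stage wet mass = m₀ − payload = 44,900 − 1,510 = 43,390 kg.
Stage dry mass = ε × stage wet mass = 0.065 × 43,390 = 2,820.35 kg.
Burnout mass m_f = stage dry + payload = 2,820.35 + 1,510 = 4,330.35 kg.
Δv = v_e · ln(44,900/4,330.35) = 3650.0 × ln(10.37) = 3650.0 × 2.3388 ≈ 8537 m/s.

Δv ≈ 8.54 km/s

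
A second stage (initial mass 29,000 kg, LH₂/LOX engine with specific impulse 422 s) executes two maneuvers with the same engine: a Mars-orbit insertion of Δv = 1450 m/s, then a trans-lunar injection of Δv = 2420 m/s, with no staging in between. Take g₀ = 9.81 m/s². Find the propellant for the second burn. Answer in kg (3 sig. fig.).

v_e = Isp · g₀ = 422 × 9.81 = 4139.8 m/s.
After the first burn: m = 29000 × exp(−1450/4139.8) = 29000 × 0.70451 = 20,430.8 kg.
After the second burn: m = 20,430.8 × exp(−2420/4139.8) = 20,430.8 × 0.55735 = 11,387.1 kg.
Second-burn propellant = 20,430.8 − 11,387.1 = 9,043.7 kg.

propellant for the second burn ≈ 9040 kg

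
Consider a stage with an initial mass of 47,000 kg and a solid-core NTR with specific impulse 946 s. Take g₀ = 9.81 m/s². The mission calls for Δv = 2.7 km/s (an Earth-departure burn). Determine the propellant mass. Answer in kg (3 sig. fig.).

v_e = Isp · g₀ = 946 × 9.81 = 9280.3 m/s.
Rocket equation: m₀/m_f = exp(Δv / v_e) = exp(2700 / 9280.3) = exp(0.2909) = 1.3377.
m_f = 47,000 / 1.3377 = 35,134.9 kg, so propellant = m₀ − m_f = 47,000 − 35,134.9 = 11,865.1 kg.

propellant mass ≈ 11900 kg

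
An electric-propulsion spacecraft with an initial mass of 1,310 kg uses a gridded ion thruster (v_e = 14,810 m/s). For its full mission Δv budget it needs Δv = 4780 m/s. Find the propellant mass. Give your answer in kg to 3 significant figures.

propellant mass ≈ 361 kg

By the Tsiolkovsky rocket equation, m₀/m_f = exp(Δv / v_e) = exp(4780 / 14810.0) = exp(0.3228) = 1.3809.
m_f = 1,310 / 1.3809 = 948.657 kg, so propellant = m₀ − m_f = 1,310 − 948.657 = 361.343 kg.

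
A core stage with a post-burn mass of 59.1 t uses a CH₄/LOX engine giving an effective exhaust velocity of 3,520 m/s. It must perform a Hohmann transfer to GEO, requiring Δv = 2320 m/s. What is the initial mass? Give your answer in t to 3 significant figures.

By the Tsiolkovsky rocket equation, m₀/m_f = exp(Δv / v_e) = exp(2320 / 3520.0) = exp(0.6591) = 1.9330.
m₀ = m_f × 1.9330 = 59.1 × 1.9330 = 114.24 t.

initial mass ≈ 114 t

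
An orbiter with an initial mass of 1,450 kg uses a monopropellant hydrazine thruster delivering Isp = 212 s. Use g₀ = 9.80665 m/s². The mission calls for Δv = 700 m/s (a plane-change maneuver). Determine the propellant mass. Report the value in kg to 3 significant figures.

v_e = Isp · g₀ = 212 × 9.80665 = 2079.0 m/s.
m₀/m_f = exp(Δv / v_e) = exp(700 / 2079.0) = exp(0.3367) = 1.4003.
m_f = 1,450 / 1.4003 = 1,035.49 kg, so propellant = m₀ − m_f = 1,450 − 1,035.49 = 414.51 kg.

propellant mass ≈ 415 kg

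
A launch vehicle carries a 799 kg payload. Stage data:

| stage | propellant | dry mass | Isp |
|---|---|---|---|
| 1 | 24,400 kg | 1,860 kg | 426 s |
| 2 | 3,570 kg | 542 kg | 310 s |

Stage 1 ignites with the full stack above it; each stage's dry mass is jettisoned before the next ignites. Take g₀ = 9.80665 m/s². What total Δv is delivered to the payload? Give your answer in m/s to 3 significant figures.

Ignition mass of stage 1 = 24,400+1,860 + 3,570+542 + 799 = 31,171 kg.
Stage 1: m₀ = 31,171 kg, m_f = 31,171 − 24,400 = 6,771 kg; Δv = 426×9.80665×ln(4.604) = 4177.6×1.5268 ≈ 6379 m/s.
Stage 2: m₀ = 4,911 kg, m_f = 4,911 − 3,570 = 1,341 kg; Δv = 310×9.80665×ln(3.662) = 3040.1×1.2981 ≈ 3946 m/s.
Total Δv = 6379 + 3946 = 10325 m/s.

Δv ≈ 10300 m/s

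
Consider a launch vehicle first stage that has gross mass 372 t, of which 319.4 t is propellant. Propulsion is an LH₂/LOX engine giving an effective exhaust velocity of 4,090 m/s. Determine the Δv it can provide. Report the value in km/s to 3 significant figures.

Δv ≈ 8.00 km/s

m_f = m₀ − m_prop = 372 − 319.4 = 52.6 t.
From the ideal rocket equation, Δv = v_e · ln(m₀/m_f) = 4090.0 × ln(7.072) = 4090.0 × 1.9562 ≈ 8000.8 m/s.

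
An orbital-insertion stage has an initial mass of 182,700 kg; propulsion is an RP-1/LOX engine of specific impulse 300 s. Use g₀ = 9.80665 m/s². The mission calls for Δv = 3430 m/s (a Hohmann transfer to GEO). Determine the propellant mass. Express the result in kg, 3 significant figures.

propellant mass ≈ 126000 kg

v_e = Isp · g₀ = 300 × 9.80665 = 2942.0 m/s.
Using Δv = v_e ln(m₀/m_f): m₀/m_f = exp(Δv / v_e) = exp(3430 / 2942.0) = exp(1.1659) = 3.2087.
m_f = 182,700 / 3.2087 = 56,938.9 kg, so propellant = m₀ − m_f = 182,700 − 56,938.9 = 125,761.1 kg.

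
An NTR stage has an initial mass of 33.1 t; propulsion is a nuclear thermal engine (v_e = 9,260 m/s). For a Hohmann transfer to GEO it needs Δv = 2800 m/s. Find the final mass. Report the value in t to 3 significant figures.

final mass ≈ 24.5 t

Using Δv = v_e ln(m₀/m_f): m₀/m_f = exp(Δv / v_e) = exp(2800 / 9260.0) = exp(0.3024) = 1.3531.
m_f = m₀ / 1.3531 = 33.1 / 1.3531 = 24.4623 t.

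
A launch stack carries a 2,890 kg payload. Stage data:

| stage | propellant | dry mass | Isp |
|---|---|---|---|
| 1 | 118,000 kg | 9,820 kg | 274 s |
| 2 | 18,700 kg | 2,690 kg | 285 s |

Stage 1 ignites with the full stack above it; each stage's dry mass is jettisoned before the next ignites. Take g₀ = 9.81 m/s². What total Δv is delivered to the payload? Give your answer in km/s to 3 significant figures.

Δv ≈ 8.13 km/s

Ignition mass of stage 1 = 118,000+9,820 + 18,700+2,690 + 2,890 = 152,100 kg.
Stage 1: m₀ = 152,100 kg, m_f = 152,100 − 118,000 = 34,100 kg; Δv = 274×9.81×ln(4.46) = 2687.9×1.4952 ≈ 4019 m/s.
Stage 2: m₀ = 24,280 kg, m_f = 24,280 − 18,700 = 5,580 kg; Δv = 285×9.81×ln(4.351) = 2795.9×1.4705 ≈ 4111 m/s.
Total Δv = 4019 + 4111 = 8130 m/s.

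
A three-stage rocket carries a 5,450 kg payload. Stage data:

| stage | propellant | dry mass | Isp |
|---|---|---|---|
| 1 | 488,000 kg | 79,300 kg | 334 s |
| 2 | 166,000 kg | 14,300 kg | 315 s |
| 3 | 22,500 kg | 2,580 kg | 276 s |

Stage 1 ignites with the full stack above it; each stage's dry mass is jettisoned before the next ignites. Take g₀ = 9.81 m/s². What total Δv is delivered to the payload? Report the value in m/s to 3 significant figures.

Δv ≈ 11600 m/s

Ignition mass of stage 1 = 488,000+79,300 + 166,000+14,300 + 22,500+2,580 + 5,450 = 778,130 kg.
Stage 1: m₀ = 778,130 kg, m_f = 778,130 − 488,000 = 290,130 kg; Δv = 334×9.81×ln(2.682) = 3276.5×0.9866 ≈ 3233 m/s.
Stage 2: m₀ = 210,830 kg, m_f = 210,830 − 166,000 = 44,830 kg; Δv = 315×9.81×ln(4.703) = 3090.2×1.5482 ≈ 4784 m/s.
Stage 3: m₀ = 30,530 kg, m_f = 30,530 − 22,500 = 8,030 kg; Δv = 276×9.81×ln(3.802) = 2707.6×1.3355 ≈ 3616 m/s.
Total Δv = 3233 + 4784 + 3616 = 11633 m/s.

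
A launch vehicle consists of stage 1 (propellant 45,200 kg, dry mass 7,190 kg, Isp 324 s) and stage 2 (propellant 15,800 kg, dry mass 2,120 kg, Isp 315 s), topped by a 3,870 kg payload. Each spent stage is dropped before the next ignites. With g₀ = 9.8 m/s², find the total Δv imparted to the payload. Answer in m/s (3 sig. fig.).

Δv ≈ 6970 m/s

Ignition mass of stage 1 = 45,200+7,190 + 15,800+2,120 + 3,870 = 74,180 kg.
Stage 1: m₀ = 74,180 kg, m_f = 74,180 − 45,200 = 28,980 kg; Δv = 324×9.8×ln(2.56) = 3175.2×0.9399 ≈ 2984 m/s.
Stage 2: m₀ = 21,790 kg, m_f = 21,790 − 15,800 = 5,990 kg; Δv = 315×9.8×ln(3.638) = 3087.0×1.2914 ≈ 3986 m/s.
Total Δv = 2984 + 3986 = 6970 m/s.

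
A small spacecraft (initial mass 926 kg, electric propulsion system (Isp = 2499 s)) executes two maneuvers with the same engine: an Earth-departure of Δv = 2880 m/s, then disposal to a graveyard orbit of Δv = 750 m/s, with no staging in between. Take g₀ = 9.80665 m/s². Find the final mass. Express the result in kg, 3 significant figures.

v_e = Isp · g₀ = 2499 × 9.80665 = 24506.8 m/s.
After the first burn: m = 926 × exp(−2880/24506.8) = 926 × 0.88912 = 823.325 kg.
After the second burn: m = 823.325 × exp(−750/24506.8) = 823.325 × 0.96986 = 798.51 kg.

final mass ≈ 799 kg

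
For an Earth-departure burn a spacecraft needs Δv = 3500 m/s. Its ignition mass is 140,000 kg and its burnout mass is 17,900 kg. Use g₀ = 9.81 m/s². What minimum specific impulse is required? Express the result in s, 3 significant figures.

Isp ≈ 173 s

ln(m₀/m_f) = ln(140000/17900) = ln(7.821) = 2.0568.
By the Tsiolkovsky rocket equation, v_e = Δv / ln(m₀/m_f) = 3500 / 2.0568 = 1701.6 m/s.
Isp = v_e / g₀ = 1701.6 / 9.81 = 173.5 s.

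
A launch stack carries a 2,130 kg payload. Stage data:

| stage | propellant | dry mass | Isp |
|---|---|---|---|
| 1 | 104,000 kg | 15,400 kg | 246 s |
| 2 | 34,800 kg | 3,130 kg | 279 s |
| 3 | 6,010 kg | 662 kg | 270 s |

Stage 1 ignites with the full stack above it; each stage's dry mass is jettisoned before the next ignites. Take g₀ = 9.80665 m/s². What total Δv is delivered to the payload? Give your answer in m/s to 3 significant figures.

Δv ≈ 9150 m/s

Ignition mass of stage 1 = 104,000+15,400 + 34,800+3,130 + 6,010+662 + 2,130 = 166,132 kg.
Stage 1: m₀ = 166,132 kg, m_f = 166,132 − 104,000 = 62,132 kg; Δv = 246×9.80665×ln(2.674) = 2412.4×0.9835 ≈ 2373 m/s.
Stage 2: m₀ = 46,732 kg, m_f = 46,732 − 34,800 = 11,932 kg; Δv = 279×9.80665×ln(3.917) = 2736.1×1.3652 ≈ 3735 m/s.
Stage 3: m₀ = 8,802 kg, m_f = 8,802 − 6,010 = 2,792 kg; Δv = 270×9.80665×ln(3.153) = 2647.8×1.1482 ≈ 3040 m/s.
Total Δv = 2373 + 3735 + 3040 = 9148 m/s.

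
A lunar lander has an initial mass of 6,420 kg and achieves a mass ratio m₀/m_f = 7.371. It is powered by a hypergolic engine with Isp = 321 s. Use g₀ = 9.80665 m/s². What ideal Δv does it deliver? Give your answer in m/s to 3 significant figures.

Δv ≈ 6290 m/s

v_e = Isp · g₀ = 321 × 9.80665 = 3147.9 m/s.
Using Δv = v_e ln(m₀/m_f): Δv = v_e · ln(7.371) = 3147.9 × 1.9976 ≈ 6288.2 m/s.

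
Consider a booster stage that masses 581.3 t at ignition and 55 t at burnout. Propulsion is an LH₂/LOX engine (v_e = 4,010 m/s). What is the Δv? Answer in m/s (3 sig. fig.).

Using Δv = v_e ln(m₀/m_f): Δv = v_e · ln(m₀/m_f) = 4010.0 × ln(10.57) = 4010.0 × 2.3579 ≈ 9455.3 m/s.

Δv ≈ 9460 m/s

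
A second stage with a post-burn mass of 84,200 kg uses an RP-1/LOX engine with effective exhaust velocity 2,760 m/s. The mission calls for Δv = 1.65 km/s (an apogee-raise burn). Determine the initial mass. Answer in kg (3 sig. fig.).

initial mass ≈ 153000 kg

From the ideal rocket equation, m₀/m_f = exp(Δv / v_e) = exp(1650 / 2760.0) = exp(0.5978) = 1.8182.
m₀ = m_f × 1.8182 = 84,200 × 1.8182 = 153,092 kg.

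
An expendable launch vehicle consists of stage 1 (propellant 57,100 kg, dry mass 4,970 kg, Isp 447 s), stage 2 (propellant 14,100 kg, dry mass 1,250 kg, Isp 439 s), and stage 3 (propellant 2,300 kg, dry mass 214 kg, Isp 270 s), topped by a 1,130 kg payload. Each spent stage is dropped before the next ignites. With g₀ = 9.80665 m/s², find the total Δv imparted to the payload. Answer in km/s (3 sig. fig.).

Δv ≈ 13.8 km/s

Ignition mass of stage 1 = 57,100+4,970 + 14,100+1,250 + 2,300+214 + 1,130 = 81,064 kg.
Stage 1: m₀ = 81,064 kg, m_f = 81,064 − 57,100 = 23,964 kg; Δv = 447×9.80665×ln(3.383) = 4383.6×1.2187 ≈ 5342 m/s.
Stage 2: m₀ = 18,994 kg, m_f = 18,994 − 14,100 = 4,894 kg; Δv = 439×9.80665×ln(3.881) = 4305.1×1.3561 ≈ 5838 m/s.
Stage 3: m₀ = 3,644 kg, m_f = 3,644 − 2,300 = 1,344 kg; Δv = 270×9.80665×ln(2.711) = 2647.8×0.9974 ≈ 2641 m/s.
Total Δv = 5342 + 5838 + 2641 = 13821 m/s.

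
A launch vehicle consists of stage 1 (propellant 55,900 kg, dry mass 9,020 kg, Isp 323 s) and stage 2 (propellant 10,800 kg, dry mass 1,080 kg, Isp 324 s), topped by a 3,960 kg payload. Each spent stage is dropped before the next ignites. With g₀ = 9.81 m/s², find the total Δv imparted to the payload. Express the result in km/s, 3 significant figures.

Δv ≈ 7.37 km/s

Ignition mass of stage 1 = 55,900+9,020 + 10,800+1,080 + 3,960 = 80,760 kg.
Stage 1: m₀ = 80,760 kg, m_f = 80,760 − 55,900 = 24,860 kg; Δv = 323×9.81×ln(3.249) = 3168.6×1.1782 ≈ 3733 m/s.
Stage 2: m₀ = 15,840 kg, m_f = 15,840 − 10,800 = 5,040 kg; Δv = 324×9.81×ln(3.143) = 3178.4×1.1451 ≈ 3640 m/s.
Total Δv = 3733 + 3640 = 7373 m/s.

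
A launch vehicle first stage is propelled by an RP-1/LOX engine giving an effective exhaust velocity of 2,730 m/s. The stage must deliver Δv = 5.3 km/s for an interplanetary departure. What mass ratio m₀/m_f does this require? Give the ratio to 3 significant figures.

m₀/m_f = exp(Δv / v_e) = exp(5300 / 2730.0) = exp(1.9414) = 6.9684.

mass ratio ≈ 6.97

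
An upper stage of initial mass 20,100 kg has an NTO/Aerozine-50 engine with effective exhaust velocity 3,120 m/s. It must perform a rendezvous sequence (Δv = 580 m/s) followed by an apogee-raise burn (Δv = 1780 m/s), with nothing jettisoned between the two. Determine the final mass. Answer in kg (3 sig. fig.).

final mass ≈ 9430 kg

After the first burn: m = 20100 × exp(−580/3120.0) = 20100 × 0.83036 = 16,690.2 kg.
After the second burn: m = 16,690.2 × exp(−1780/3120.0) = 16,690.2 × 0.56524 = 9,433.97 kg.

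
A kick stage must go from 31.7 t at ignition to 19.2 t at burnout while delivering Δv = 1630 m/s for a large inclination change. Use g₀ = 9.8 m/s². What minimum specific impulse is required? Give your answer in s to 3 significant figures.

ln(m₀/m_f) = ln(31700/19200) = ln(1.651) = 0.5014.
From the ideal rocket equation, v_e = Δv / ln(m₀/m_f) = 1630 / 0.5014 = 3250.9 m/s.
Isp = v_e / g₀ = 3250.9 / 9.8 = 331.7 s.

Isp ≈ 332 s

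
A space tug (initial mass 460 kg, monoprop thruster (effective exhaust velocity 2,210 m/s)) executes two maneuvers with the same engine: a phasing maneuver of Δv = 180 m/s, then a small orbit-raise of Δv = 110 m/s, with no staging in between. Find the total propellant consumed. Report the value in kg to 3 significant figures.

total propellant consumed ≈ 56.6 kg

After the first burn: m = 460 × exp(−180/2210.0) = 460 × 0.92178 = 424.019 kg.
After the second burn: m = 424.019 × exp(−110/2210.0) = 424.019 × 0.95144 = 403.429 kg.
Total propellant = m₀ − m_final = 460 − 403.429 = 56.571 kg.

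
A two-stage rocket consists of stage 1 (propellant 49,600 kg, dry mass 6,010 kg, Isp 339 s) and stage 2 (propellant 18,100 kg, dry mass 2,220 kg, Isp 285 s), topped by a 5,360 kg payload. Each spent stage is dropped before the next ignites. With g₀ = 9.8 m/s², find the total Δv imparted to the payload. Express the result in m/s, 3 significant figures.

Ignition mass of stage 1 = 49,600+6,010 + 18,100+2,220 + 5,360 = 81,290 kg.
Stage 1: m₀ = 81,290 kg, m_f = 81,290 − 49,600 = 31,690 kg; Δv = 339×9.8×ln(2.565) = 3322.2×0.9420 ≈ 3130 m/s.
Stage 2: m₀ = 25,680 kg, m_f = 25,680 − 18,100 = 7,580 kg; Δv = 285×9.8×ln(3.388) = 2793.0×1.2202 ≈ 3408 m/s.
Total Δv = 3130 + 3408 = 6538 m/s.

Δv ≈ 6540 m/s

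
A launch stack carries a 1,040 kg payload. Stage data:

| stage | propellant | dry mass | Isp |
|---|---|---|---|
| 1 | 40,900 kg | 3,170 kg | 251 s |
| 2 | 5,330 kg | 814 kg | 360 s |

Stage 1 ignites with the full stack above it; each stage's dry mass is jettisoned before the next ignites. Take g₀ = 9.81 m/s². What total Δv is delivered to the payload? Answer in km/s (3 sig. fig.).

Ignition mass of stage 1 = 40,900+3,170 + 5,330+814 + 1,040 = 51,254 kg.
Stage 1: m₀ = 51,254 kg, m_f = 51,254 − 40,900 = 10,354 kg; Δv = 251×9.81×ln(4.95) = 2462.3×1.5994 ≈ 3938 m/s.
Stage 2: m₀ = 7,184 kg, m_f = 7,184 − 5,330 = 1,854 kg; Δv = 360×9.81×ln(3.875) = 3531.6×1.3545 ≈ 4784 m/s.
Total Δv = 3938 + 4784 = 8722 m/s.

Δv ≈ 8.72 km/s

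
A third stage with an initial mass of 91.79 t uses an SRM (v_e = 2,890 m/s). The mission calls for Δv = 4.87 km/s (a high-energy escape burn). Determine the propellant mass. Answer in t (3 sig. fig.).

m₀/m_f = exp(Δv / v_e) = exp(4870 / 2890.0) = exp(1.6851) = 5.3931.
m_f = 91.79 / 5.3931 = 17.0199 t, so propellant = m₀ − m_f = 91.79 − 17.0199 = 74.7701 t.

propellant mass ≈ 74.8 t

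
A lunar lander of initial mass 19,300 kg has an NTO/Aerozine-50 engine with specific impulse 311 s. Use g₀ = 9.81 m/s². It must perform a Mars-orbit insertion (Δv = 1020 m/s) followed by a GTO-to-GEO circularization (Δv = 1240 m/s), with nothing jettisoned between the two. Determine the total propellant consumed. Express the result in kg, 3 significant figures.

v_e = Isp · g₀ = 311 × 9.81 = 3050.9 m/s.
After the first burn: m = 19300 × exp(−1020/3050.9) = 19300 × 0.71582 = 13,815.3 kg.
After the second burn: m = 13,815.3 × exp(−1240/3050.9) = 13,815.3 × 0.66602 = 9,201.27 kg.
Total propellant = m₀ − m_final = 19300 − 9,201.27 = 10,098.73 kg.

total propellant consumed ≈ 10100 kg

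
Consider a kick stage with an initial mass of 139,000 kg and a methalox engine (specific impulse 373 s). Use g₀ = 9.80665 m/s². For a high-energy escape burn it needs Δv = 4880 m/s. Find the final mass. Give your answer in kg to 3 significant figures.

final mass ≈ 36600 kg

v_e = Isp · g₀ = 373 × 9.80665 = 3657.9 m/s.
Using Δv = v_e ln(m₀/m_f): m₀/m_f = exp(Δv / v_e) = exp(4880 / 3657.9) = exp(1.3341) = 3.7966.
m_f = m₀ / 3.7966 = 139,000 / 3.7966 = 36,611.7 kg.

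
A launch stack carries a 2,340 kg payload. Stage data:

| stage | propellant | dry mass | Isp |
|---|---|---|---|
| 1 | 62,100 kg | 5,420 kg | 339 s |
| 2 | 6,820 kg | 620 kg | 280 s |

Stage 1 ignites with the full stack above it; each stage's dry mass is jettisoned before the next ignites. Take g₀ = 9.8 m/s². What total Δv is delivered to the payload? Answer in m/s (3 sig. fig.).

Ignition mass of stage 1 = 62,100+5,420 + 6,820+620 + 2,340 = 77,300 kg.
Stage 1: m₀ = 77,300 kg, m_f = 77,300 − 62,100 = 15,200 kg; Δv = 339×9.8×ln(5.086) = 3322.2×1.6264 ≈ 5403 m/s.
Stage 2: m₀ = 9,780 kg, m_f = 9,780 − 6,820 = 2,960 kg; Δv = 280×9.8×ln(3.304) = 2744.0×1.1952 ≈ 3279 m/s.
Total Δv = 5403 + 3279 = 8682 m/s.

Δv ≈ 8680 m/s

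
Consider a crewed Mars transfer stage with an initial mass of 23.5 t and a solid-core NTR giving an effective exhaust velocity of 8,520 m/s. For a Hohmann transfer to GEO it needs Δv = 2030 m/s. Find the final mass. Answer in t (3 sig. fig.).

Rocket equation: m₀/m_f = exp(Δv / v_e) = exp(2030 / 8520.0) = exp(0.2383) = 1.2690.
m_f = m₀ / 1.2690 = 23.5 / 1.2690 = 18.5185 t.

final mass ≈ 18.5 t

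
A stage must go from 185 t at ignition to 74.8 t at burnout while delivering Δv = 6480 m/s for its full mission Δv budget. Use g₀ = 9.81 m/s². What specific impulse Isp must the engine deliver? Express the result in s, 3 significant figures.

ln(m₀/m_f) = ln(185000/74800) = ln(2.473) = 0.9055.
Rocket equation: v_e = Δv / ln(m₀/m_f) = 6480 / 0.9055 = 7156.0 m/s.
Isp = v_e / g₀ = 7156.0 / 9.81 = 729.5 s.

Isp ≈ 729 s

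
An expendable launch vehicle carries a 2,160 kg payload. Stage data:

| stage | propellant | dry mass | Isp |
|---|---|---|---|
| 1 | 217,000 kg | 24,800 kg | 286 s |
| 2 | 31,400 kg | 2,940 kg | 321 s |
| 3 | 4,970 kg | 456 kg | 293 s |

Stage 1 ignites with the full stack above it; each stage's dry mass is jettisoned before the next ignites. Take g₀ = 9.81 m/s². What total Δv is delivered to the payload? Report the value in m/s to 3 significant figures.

Ignition mass of stage 1 = 217,000+24,800 + 31,400+2,940 + 4,970+456 + 2,160 = 283,726 kg.
Stage 1: m₀ = 283,726 kg, m_f = 283,726 − 217,000 = 66,726 kg; Δv = 286×9.81×ln(4.252) = 2805.7×1.4474 ≈ 4061 m/s.
Stage 2: m₀ = 41,926 kg, m_f = 41,926 − 31,400 = 10,526 kg; Δv = 321×9.81×ln(3.983) = 3149.0×1.3821 ≈ 4352 m/s.
Stage 3: m₀ = 7,586 kg, m_f = 7,586 − 4,970 = 2,616 kg; Δv = 293×9.81×ln(2.9) = 2874.3×1.0647 ≈ 3060 m/s.
Total Δv = 4061 + 4352 + 3060 = 11473 m/s.

Δv ≈ 11500 m/s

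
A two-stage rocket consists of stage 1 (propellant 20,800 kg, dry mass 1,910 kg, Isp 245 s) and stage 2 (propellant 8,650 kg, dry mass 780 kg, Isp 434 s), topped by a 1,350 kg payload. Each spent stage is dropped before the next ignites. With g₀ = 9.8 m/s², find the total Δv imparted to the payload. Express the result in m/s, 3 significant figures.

Δv ≈ 9230 m/s

Ignition mass of stage 1 = 20,800+1,910 + 8,650+780 + 1,350 = 33,490 kg.
Stage 1: m₀ = 33,490 kg, m_f = 33,490 − 20,800 = 12,690 kg; Δv = 245×9.8×ln(2.639) = 2401.0×0.9704 ≈ 2330 m/s.
Stage 2: m₀ = 10,780 kg, m_f = 10,780 − 8,650 = 2,130 kg; Δv = 434×9.8×ln(5.061) = 4253.2×1.6216 ≈ 6897 m/s.
Total Δv = 2330 + 6897 = 9227 m/s.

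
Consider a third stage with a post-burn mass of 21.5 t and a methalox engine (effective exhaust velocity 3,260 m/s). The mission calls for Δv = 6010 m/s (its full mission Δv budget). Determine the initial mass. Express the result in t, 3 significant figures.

initial mass ≈ 136 t

Using Δv = v_e ln(m₀/m_f): m₀/m_f = exp(Δv / v_e) = exp(6010 / 3260.0) = exp(1.8436) = 6.3190.
m₀ = m_f × 6.3190 = 21.5 × 6.3190 = 135.859 t.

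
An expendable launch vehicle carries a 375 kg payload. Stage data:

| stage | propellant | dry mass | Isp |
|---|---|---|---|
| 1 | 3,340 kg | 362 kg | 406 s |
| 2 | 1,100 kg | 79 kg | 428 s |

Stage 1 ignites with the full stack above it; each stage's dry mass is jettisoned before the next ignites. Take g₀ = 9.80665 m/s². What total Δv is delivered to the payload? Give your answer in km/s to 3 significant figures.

Δv ≈ 9.18 km/s

Ignition mass of stage 1 = 3,340+362 + 1,100+79 + 375 = 5,256 kg.
Stage 1: m₀ = 5,256 kg, m_f = 5,256 − 3,340 = 1,916 kg; Δv = 406×9.80665×ln(2.743) = 3981.5×1.0091 ≈ 4018 m/s.
Stage 2: m₀ = 1,554 kg, m_f = 1,554 − 1,100 = 454 kg; Δv = 428×9.80665×ln(3.423) = 4197.2×1.2305 ≈ 5165 m/s.
Total Δv = 4018 + 5165 = 9183 m/s.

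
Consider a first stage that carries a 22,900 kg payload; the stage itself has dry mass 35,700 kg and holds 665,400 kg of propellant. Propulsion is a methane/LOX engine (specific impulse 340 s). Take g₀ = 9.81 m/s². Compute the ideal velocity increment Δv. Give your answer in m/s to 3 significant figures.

v_e = Isp · g₀ = 340 × 9.81 = 3335.4 m/s.
m₀ = payload + dry + propellant = 22,900 + 35,700 + 665,400 = 724,000 kg.
m_f = payload + dry = 22,900 + 35,700 = 58,600 kg.
By the Tsiolkovsky rocket equation, Δv = v_e · ln(m₀/m_f) = 3335.4 × ln(12.35) = 3335.4 × 2.5141 ≈ 8385.4 m/s.

Δv ≈ 8390 m/s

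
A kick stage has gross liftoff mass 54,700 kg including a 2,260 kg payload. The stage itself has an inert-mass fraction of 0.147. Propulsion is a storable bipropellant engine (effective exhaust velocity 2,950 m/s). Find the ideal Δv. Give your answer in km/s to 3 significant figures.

Stage wet mass = m₀ − payload = 54,700 − 2,260 = 52,440 kg.
Stage dry mass = ε × stage wet mass = 0.147 × 52,440 = 7,708.68 kg.
Burnout mass m_f = stage dry + payload = 7,708.68 + 2,260 = 9,968.68 kg.
Rocket equation: Δv = v_e · ln(54,700/9,968.68) = 2950.0 × ln(5.487) = 2950.0 × 1.7024 ≈ 5022 m/s.

Δv ≈ 5.02 km/s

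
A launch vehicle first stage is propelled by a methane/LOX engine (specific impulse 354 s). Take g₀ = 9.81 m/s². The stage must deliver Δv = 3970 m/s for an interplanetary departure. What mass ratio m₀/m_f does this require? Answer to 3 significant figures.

v_e = Isp · g₀ = 354 × 9.81 = 3472.7 m/s.
From the ideal rocket equation, m₀/m_f = exp(Δv / v_e) = exp(3970 / 3472.7) = exp(1.1432) = 3.1368.

mass ratio ≈ 3.14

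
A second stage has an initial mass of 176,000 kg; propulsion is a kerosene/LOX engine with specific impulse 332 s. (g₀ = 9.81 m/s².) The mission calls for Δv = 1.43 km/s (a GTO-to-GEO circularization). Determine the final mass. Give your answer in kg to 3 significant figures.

v_e = Isp · g₀ = 332 × 9.81 = 3256.9 m/s.
Rocket equation: m₀/m_f = exp(Δv / v_e) = exp(1430 / 3256.9) = exp(0.4391) = 1.5513.
m_f = m₀ / 1.5513 = 176,000 / 1.5513 = 113,453 kg.

final mass ≈ 113000 kg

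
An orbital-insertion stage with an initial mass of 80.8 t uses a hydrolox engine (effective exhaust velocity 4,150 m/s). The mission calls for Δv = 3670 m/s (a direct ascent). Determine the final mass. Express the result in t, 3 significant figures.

final mass ≈ 33.4 t

From the ideal rocket equation, m₀/m_f = exp(Δv / v_e) = exp(3670 / 4150.0) = exp(0.8843) = 2.4214.
m_f = m₀ / 2.4214 = 80.8 / 2.4214 = 33.3691 t.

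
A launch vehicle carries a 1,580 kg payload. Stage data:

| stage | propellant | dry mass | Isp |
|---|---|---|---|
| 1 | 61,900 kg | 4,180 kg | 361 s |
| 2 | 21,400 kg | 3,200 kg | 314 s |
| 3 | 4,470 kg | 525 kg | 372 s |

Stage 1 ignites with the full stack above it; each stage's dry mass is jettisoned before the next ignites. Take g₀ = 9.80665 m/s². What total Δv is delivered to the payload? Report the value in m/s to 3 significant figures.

Δv ≈ 11300 m/s

Ignition mass of stage 1 = 61,900+4,180 + 21,400+3,200 + 4,470+525 + 1,580 = 97,255 kg.
Stage 1: m₀ = 97,255 kg, m_f = 97,255 − 61,900 = 35,355 kg; Δv = 361×9.80665×ln(2.751) = 3540.2×1.0119 ≈ 3582 m/s.
Stage 2: m₀ = 31,175 kg, m_f = 31,175 − 21,400 = 9,775 kg; Δv = 314×9.80665×ln(3.189) = 3079.3×1.1598 ≈ 3571 m/s.
Stage 3: m₀ = 6,575 kg, m_f = 6,575 − 4,470 = 2,105 kg; Δv = 372×9.80665×ln(3.124) = 3648.1×1.1390 ≈ 4155 m/s.
Total Δv = 3582 + 3571 + 4155 = 11308 m/s.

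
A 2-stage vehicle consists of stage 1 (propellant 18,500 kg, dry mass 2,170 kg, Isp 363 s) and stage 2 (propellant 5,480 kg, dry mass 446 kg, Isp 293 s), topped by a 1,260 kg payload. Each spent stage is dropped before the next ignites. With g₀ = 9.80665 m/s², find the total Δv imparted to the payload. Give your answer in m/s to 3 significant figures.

Ignition mass of stage 1 = 18,500+2,170 + 5,480+446 + 1,260 = 27,856 kg.
Stage 1: m₀ = 27,856 kg, m_f = 27,856 − 18,500 = 9,356 kg; Δv = 363×9.80665×ln(2.977) = 3559.8×1.0910 ≈ 3884 m/s.
Stage 2: m₀ = 7,186 kg, m_f = 7,186 − 5,480 = 1,706 kg; Δv = 293×9.80665×ln(4.212) = 2873.3×1.4380 ≈ 4132 m/s.
Total Δv = 3884 + 4132 = 8016 m/s.

Δv ≈ 8020 m/s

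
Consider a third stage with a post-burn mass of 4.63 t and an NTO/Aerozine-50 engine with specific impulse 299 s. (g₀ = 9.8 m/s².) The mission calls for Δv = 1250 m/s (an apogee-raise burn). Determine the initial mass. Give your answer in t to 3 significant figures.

initial mass ≈ 7.09 t

v_e = Isp · g₀ = 299 × 9.8 = 2930.2 m/s.
By the Tsiolkovsky rocket equation, m₀/m_f = exp(Δv / v_e) = exp(1250 / 2930.2) = exp(0.4266) = 1.5320.
m₀ = m_f × 1.5320 = 4.63 × 1.5320 = 7.09316 t.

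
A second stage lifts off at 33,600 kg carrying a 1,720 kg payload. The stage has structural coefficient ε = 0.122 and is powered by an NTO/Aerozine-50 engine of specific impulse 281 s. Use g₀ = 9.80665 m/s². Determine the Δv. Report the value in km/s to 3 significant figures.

Δv ≈ 4.93 km/s

Stage wet mass = m₀ − payload = 33,600 − 1,720 = 31,880 kg.
Stage dry mass = ε × stage wet mass = 0.122 × 31,880 = 3,889.36 kg.
Burnout mass m_f = stage dry + payload = 3,889.36 + 1,720 = 5,609.36 kg.
v_e = Isp · g₀ = 281 × 9.80665 = 2755.7 m/s.
Rocket equation: Δv = v_e · ln(33,600/5,609.36) = 2755.7 × ln(5.99) = 2755.7 × 1.7901 ≈ 4933 m/s.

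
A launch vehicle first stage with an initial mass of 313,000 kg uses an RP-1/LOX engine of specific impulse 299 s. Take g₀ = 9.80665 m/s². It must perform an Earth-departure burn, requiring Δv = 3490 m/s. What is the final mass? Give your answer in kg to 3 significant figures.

final mass ≈ 95200 kg

v_e = Isp · g₀ = 299 × 9.80665 = 2932.2 m/s.
By the Tsiolkovsky rocket equation, m₀/m_f = exp(Δv / v_e) = exp(3490 / 2932.2) = exp(1.1902) = 3.2879.
m_f = m₀ / 3.2879 = 313,000 / 3.2879 = 95,197.5 kg.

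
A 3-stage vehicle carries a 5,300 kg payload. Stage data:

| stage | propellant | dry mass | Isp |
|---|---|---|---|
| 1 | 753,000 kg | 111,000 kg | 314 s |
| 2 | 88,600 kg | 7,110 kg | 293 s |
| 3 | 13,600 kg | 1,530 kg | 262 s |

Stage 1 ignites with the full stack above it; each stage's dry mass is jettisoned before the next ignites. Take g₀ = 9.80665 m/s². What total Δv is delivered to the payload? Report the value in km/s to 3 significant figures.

Δv ≈ 11.5 km/s

Ignition mass of stage 1 = 753,000+111,000 + 88,600+7,110 + 13,600+1,530 + 5,300 = 980,140 kg.
Stage 1: m₀ = 980,140 kg, m_f = 980,140 − 753,000 = 227,140 kg; Δv = 314×9.80665×ln(4.315) = 3079.3×1.4621 ≈ 4502 m/s.
Stage 2: m₀ = 116,140 kg, m_f = 116,140 − 88,600 = 27,540 kg; Δv = 293×9.80665×ln(4.217) = 2873.3×1.4392 ≈ 4135 m/s.
Stage 3: m₀ = 20,430 kg, m_f = 20,430 − 13,600 = 6,830 kg; Δv = 262×9.80665×ln(2.991) = 2569.3×1.0957 ≈ 2815 m/s.
Total Δv = 4502 + 4135 + 2815 = 11452 m/s.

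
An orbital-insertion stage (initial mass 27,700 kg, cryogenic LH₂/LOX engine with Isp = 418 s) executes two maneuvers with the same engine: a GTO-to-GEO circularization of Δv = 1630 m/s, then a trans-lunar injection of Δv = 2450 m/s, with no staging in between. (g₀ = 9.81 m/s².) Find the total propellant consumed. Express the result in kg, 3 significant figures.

total propellant consumed ≈ 17500 kg

v_e = Isp · g₀ = 418 × 9.81 = 4100.6 m/s.
After the first burn: m = 27700 × exp(−1630/4100.6) = 27700 × 0.67199 = 18,614.1 kg.
After the second burn: m = 18,614.1 × exp(−2450/4100.6) = 18,614.1 × 0.55020 = 10,241.5 kg.
Total propellant = m₀ − m_final = 27700 − 10,241.5 = 17,458.5 kg.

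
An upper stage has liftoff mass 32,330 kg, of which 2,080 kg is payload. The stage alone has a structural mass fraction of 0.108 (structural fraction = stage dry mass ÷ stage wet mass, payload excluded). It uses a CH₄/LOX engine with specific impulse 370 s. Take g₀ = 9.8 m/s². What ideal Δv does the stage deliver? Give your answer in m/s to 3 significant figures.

Stage wet mass = m₀ − payload = 32,330 − 2,080 = 30,250 kg.
Stage dry mass = ε × stage wet mass = 0.108 × 30,250 = 3,267 kg.
Burnout mass m_f = stage dry + payload = 3,267 + 2,080 = 5,347 kg.
v_e = Isp · g₀ = 370 × 9.8 = 3626.0 m/s.
Rocket equation: Δv = v_e · ln(32,330/5,347) = 3626.0 × ln(6.046) = 3626.0 × 1.7995 ≈ 6525 m/s.

Δv ≈ 6520 m/s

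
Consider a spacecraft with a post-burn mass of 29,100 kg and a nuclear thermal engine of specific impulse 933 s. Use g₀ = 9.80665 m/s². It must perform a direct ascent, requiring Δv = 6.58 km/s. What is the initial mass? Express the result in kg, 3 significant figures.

initial mass ≈ 59700 kg

v_e = Isp · g₀ = 933 × 9.80665 = 9149.6 m/s.
m₀/m_f = exp(Δv / v_e) = exp(6580 / 9149.6) = exp(0.7192) = 2.0527.
m₀ = m_f × 2.0527 = 29,100 × 2.0527 = 59,733.6 kg.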